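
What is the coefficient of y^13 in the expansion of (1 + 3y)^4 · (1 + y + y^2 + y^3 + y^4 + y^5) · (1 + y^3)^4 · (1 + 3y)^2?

40865

(1 + 3y)^4 has coefficients 1,12,54,108,81 for degrees 0…4.
(1 + y + y^2 + y^3 + y^4 + y^5) has coefficients 1,1,1,1,1,1,0,0,0,0,0,0,0,0 for degrees 0…13.
Multiplying by (1 + y^3)^4 gives running coefficients 1,1,1,5,5,5,10,10,10,10,10,10,5,5 for degrees 0…13.
Finally multiplying by (1 + 3y)^2, the product of all factors after the first has coefficients 1,7,16,20,44,80,85,115,160,160,160,160,155,125 for degrees 0…13.
[y^13] = 1·125 + 12·155 + 54·160 + 108·160 + 81·160 = 40865.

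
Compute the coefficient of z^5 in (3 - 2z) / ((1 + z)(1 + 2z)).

-251

Partial fractions give a closed form: a_n = (-5)·(-1)^n + (8)·(-2)^n.
At n = 5: a_5 = -251.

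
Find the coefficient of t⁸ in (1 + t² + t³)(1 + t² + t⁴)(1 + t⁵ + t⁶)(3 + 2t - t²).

13

(1 + t² + t³) has coefficients 1,0,1,1 for degrees 0…3.
(1 + t² + t⁴) has coefficients 1,0,1,0,1,0,0,0,0 for degrees 0…8.
Multiplying by (1 + t⁵ + t⁶) gives running coefficients 1,0,1,0,1,1,1,1,1 for degrees 0…8.
Finally multiplying by (3 + 2t - t²), the product of all factors after the first has coefficients 3,2,2,2,2,5,4,4,4 for degrees 0…8.
[t⁸] = 1·4 + 1·4 + 1·5 = 13.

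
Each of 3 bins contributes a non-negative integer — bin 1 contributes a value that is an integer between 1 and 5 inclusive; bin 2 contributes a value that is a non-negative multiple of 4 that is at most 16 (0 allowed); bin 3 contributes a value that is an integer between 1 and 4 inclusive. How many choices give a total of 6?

5

The generating function for the choices is (x + x² + x³ + x⁴ + x⁵)·(1 + x⁴ + x⁸ + x¹² + x¹⁶)·(x + x² + x³ + x⁴); the count is [x⁶].
(x + x² + x³ + x⁴ + x⁵) has coefficients 0,1,1,1,1,1 for degrees 0…5.
(1 + x⁴ + x⁸ + x¹² + x¹⁶) has coefficients 1,0,0,0,1,0,0 for degrees 0…6.
Finally multiplying by (x + x² + x³ + x⁴), the product of all factors after the first has coefficients 0,1,1,1,1,1,1 for degrees 0…6.
[x⁶] = 1·1 + 1·1 + 1·1 + 1·1 + 1·1 = 5.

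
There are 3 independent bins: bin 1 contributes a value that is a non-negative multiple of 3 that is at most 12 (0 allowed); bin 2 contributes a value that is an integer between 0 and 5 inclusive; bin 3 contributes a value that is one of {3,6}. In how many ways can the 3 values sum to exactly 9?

The generating function for the choices is (1 + x³ + x⁶ + x⁹ + x¹²)·(1 + x + x² + x³ + x⁴ + x⁵)·(x³ + x⁶); the count is [x⁹].
(1 + x³ + x⁶ + x⁹ + x¹²) has coefficients 1,0,0,1,0,0,1,0,0,1 for degrees 0…9.
(1 + x + x² + x³ + x⁴ + x⁵) has coefficients 1,1,1,1,1,1,0,0,0,0 for degrees 0…9.
Finally multiplying by (x³ + x⁶), the product of all factors after the first has coefficients 0,0,0,1,1,1,2,2,2,1 for degrees 0…9.
[x⁹] = 1·1 + 1·2 + 1·1 + 1·0 = 4.

4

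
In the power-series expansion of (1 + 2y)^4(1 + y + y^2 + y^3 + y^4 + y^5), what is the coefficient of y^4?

81

(1 + 2y)^4 has coefficients 1,8,24,32,16 for degrees 0…4.
(1 + y + y^2 + y^3 + y^4 + y^5) has coefficients 1,1,1,1,1 for degrees 0…4.
[y^4] = 1·1 + 8·1 + 24·1 + 32·1 + 16·1 = 81.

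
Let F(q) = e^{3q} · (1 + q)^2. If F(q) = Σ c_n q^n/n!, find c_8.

The EGF product rule gives c_8 = Σ_{k_1+k_2=8} C(8; k_1,k_2) · ∏ g_i(k_i), where e^{3q} gives (3)^k; (1+q)^2 gives the falling factorial (2)_k.
g_1(k) for k = 0…8: 1, 3, 9, 27, 81, 243, 729, 2187, 6561.
g_2(k) for k = 0…8: 1, 2, 2, 0, 0, 0, 0, 0, 0.
c_8 = Σ_k C(8,k)·g_1(k)·g_2(8−k) = 28·729·2 + 8·2187·2 + 1·6561·1 = 40824 + 34992 + 6561 = 82377.

82377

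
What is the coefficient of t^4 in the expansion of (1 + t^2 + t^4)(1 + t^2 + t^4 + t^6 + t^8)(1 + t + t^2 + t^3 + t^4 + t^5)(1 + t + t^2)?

(1 + t^2 + t^4) has coefficients 1,0,1,0,1 for degrees 0…4.
(1 + t^2 + t^4 + t^6 + t^8) has coefficients 1,0,1,0,1 for degrees 0…4.
Multiplying by (1 + t + t^2 + t^3 + t^4 + t^5) gives running coefficients 1,1,2,2,3 for degrees 0…4.
Finally multiplying by (1 + t + t^2), the product of all factors after the first has coefficients 1,2,4,5,7 for degrees 0…4.
[t^4] = 1·7 + 1·4 + 1·1 = 12.

12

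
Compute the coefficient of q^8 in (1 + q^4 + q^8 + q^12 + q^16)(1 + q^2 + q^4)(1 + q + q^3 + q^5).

2

(1 + q^4 + q^8 + q^12 + q^16) has coefficients 1,0,0,0,1,0,0,0,1 for degrees 0…8.
(1 + q^2 + q^4) has coefficients 1,0,1,0,1,0,0,0,0 for degrees 0…8.
Finally multiplying by (1 + q + q^3 + q^5), the product of all factors after the first has coefficients 1,1,1,2,1,3,0,2,0 for degrees 0…8.
[q^8] = 1·0 + 1·1 + 1·1 = 2.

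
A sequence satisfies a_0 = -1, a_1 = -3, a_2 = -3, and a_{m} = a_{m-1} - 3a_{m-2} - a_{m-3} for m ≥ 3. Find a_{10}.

The ordinary generating function has denominator 1 - x + 3x^2 + x^3.
Iterating the recurrence: a_0,…,a_{10} = -1, -3, -3, 7, 19, 1, -63, -85, 103, 421, 197.

197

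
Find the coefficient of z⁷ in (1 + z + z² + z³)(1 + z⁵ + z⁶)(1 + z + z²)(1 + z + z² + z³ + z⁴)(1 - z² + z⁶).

6

(1 + z + z² + z³) has coefficients 1,1,1,1 for degrees 0…3.
(1 + z⁵ + z⁶) has coefficients 1,0,0,0,0,1,1,0 for degrees 0…7.
Multiplying by (1 + z + z²) gives running coefficients 1,1,1,0,0,1,2,2 for degrees 0…7.
Multiplying by (1 + z + z² + z³ + z⁴) gives running coefficients 1,2,3,3,3,3,4,5 for degrees 0…7.
Finally multiplying by (1 - z² + z⁶), the product of all factors after the first has coefficients 1,2,2,1,0,0,2,4 for degrees 0…7.
[z⁷] = 1·4 + 1·2 + 1·0 + 1·0 = 6.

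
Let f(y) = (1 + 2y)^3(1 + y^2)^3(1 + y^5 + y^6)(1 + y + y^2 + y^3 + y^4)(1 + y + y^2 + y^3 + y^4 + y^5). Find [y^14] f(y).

(1 + 2y)^3 has coefficients 1,6,12,8 for degrees 0…3.
(1 + y^2)^3 has coefficients 1,0,3,0,3,0,1,0,0,0,0,0,0,0,0 for degrees 0…14.
Multiplying by (1 + y^5 + y^6) gives running coefficients 1,0,3,0,3,1,2,3,3,3,3,1,1,0,0 for degrees 0…14.
Multiplying by (1 + y + y^2 + y^3 + y^4) gives running coefficients 1,1,4,4,7,7,9,9,12,12,14,13,11,8,5 for degrees 0…14.
Finally multiplying by (1 + y + y^2 + y^3 + y^4 + y^5), the product of all factors after the first has coefficients 1,2,6,10,17,24,32,40,48,56,63,69,71,70,63 for degrees 0…14.
[y^14] = 1·63 + 6·70 + 12·71 + 8·69 = 1887.

1887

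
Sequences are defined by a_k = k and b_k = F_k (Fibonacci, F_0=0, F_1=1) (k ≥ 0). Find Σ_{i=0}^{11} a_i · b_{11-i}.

364

The convolution is the t^11 coefficient of A(t)B(t).
Σ = 0·89 + 1·55 + 2·34 + 3·21 + 4·13 + 5·8 + 6·5 + 7·3 + 8·2 + 9·1 + 10·1 + 11·0 = 364.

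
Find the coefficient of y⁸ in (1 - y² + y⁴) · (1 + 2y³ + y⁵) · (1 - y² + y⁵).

2

(1 - y² + y⁴) has coefficients 1,0,-1,0,1 for degrees 0…4.
(1 + 2y³ + y⁵) has coefficients 1,0,0,2,0,1,0,0,0 for degrees 0…8.
Finally multiplying by (1 - y² + y⁵), the product of all factors after the first has coefficients 1,0,-1,2,0,0,0,-1,2 for degrees 0…8.
[y⁸] = 1·2 − 1·0 + 1·0 = 2.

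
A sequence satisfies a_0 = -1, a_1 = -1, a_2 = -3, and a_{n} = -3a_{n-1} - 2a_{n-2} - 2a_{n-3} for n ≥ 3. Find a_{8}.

-1175

The ordinary generating function has denominator 1 + 3t + 2t^2 + 2t^3.
Iterating the recurrence: a_0,…,a_{8} = -1, -1, -3, 13, -31, 73, -183, 465, -1175.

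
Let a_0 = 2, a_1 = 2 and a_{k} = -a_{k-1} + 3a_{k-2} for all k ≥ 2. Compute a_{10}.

The ordinary generating function has denominator 1 + y - 3y^2.
Iterating the recurrence: a_0,…,a_{10} = 2, 2, 4, 2, 10, -4, 34, -46, 148, -286, 730.

730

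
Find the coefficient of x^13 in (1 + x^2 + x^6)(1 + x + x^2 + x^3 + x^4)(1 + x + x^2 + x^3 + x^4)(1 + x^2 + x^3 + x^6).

(1 + x^2 + x^6) has coefficients 1,0,1,0,0,0,1 for degrees 0…6.
(1 + x + x^2 + x^3 + x^4) has coefficients 1,1,1,1,1,0,0,0,0,0,0,0,0,0 for degrees 0…13.
Multiplying by (1 + x + x^2 + x^3 + x^4) gives running coefficients 1,2,3,4,5,4,3,2,1,0,0,0,0,0 for degrees 0…13.
Finally multiplying by (1 + x^2 + x^3 + x^6), the product of all factors after the first has coefficients 1,2,4,7,10,11,13,13,11,9,8,5,3,2 for degrees 0…13.
[x^13] = 1·2 + 1·5 + 1·13 = 20.

20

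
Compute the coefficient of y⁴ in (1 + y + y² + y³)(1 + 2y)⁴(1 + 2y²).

(1 + y + y² + y³) has coefficients 1,1,1,1 for degrees 0…3.
(1 + 2y)⁴ has coefficients 1,8,24,32,16 for degrees 0…4.
Finally multiplying by (1 + 2y²), the product of all factors after the first has coefficients 1,8,26,48,64 for degrees 0…4.
[y⁴] = 1·64 + 1·48 + 1·26 + 1·8 = 146.

146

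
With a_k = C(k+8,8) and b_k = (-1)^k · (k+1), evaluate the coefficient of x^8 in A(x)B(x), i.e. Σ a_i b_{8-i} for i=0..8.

5598

This is [x^8] in the product of the two ordinary generating functions.
Σ = 1·9 + 9·(-8) + 45·7 + 165·(-6) + 495·5 + 1287·(-4) + 3003·3 + 6435·(-2) + 12870·1 = 5598.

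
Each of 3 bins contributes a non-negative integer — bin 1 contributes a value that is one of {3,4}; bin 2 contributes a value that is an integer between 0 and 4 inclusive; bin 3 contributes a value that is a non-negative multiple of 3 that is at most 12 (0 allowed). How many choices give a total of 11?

The generating function for the choices is (x³ + x⁴)·(1 + x + x² + x³ + x⁴)·(1 + x³ + x⁶ + x⁹ + x¹²); the count is [x¹¹].
(x³ + x⁴) has coefficients 0,0,0,1,1 for degrees 0…4.
(1 + x + x² + x³ + x⁴) has coefficients 1,1,1,1,1,0,0,0,0,0,0,0 for degrees 0…11.
Finally multiplying by (1 + x³ + x⁶ + x⁹ + x¹²), the product of all factors after the first has coefficients 1,1,1,2,2,1,2,2,1,2,2,1 for degrees 0…11.
[x¹¹] = 1·1 + 1·2 = 3.

3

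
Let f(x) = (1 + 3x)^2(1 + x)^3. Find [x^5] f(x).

9

(1 + 3x)^2 has coefficients 1,6,9 for degrees 0…2.
(1 + x)^3 has coefficients 1,3,3,1,0,0 for degrees 0…5.
[x^5] = 1·0 + 6·0 + 9·1 = 9.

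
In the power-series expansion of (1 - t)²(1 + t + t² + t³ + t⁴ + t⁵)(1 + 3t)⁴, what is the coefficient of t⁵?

(1 - t)² has coefficients 1,-2,1 for degrees 0…2.
(1 + t + t² + t³ + t⁴ + t⁵) has coefficients 1,1,1,1,1,1 for degrees 0…5.
Finally multiplying by (1 + 3t)⁴, the product of all factors after the first has coefficients 1,13,67,175,256,256 for degrees 0…5.
[t⁵] = 1·256 − 2·256 + 1·175 = -81.

-81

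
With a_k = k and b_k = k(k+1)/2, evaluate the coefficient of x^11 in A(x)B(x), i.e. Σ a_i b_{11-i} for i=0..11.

715

Write out a_i and b_{11-i} for i = 0,…,11 and sum the products.
Σ = 0·66 + 1·55 + 2·45 + 3·36 + 4·28 + 5·21 + 6·15 + 7·10 + 8·6 + 9·3 + 10·1 + 11·0 = 715.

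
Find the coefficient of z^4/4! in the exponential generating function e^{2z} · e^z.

The EGF product rule gives c_4 = Σ_{k_1+k_2=4} C(4; k_1,k_2) · ∏ g_i(k_i), where e^{2z} gives (2)^k; e^z gives (1)^k.
g_1(k) for k = 0…4: 1, 2, 4, 8, 16.
g_2(k) for k = 0…4: 1, 1, 1, 1, 1.
c_4 = Σ_k C(4,k)·g_1(k)·g_2(4−k) = 1·1·1 + 4·2·1 + 6·4·1 + 4·8·1 + 1·16·1 = 1 + 8 + 24 + 32 + 16 = 81.

81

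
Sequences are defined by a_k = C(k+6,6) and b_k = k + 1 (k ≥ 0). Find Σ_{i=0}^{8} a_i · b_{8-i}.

12870

Write out a_i and b_{8-i} for i = 0,…,8 and sum the products.
Σ = 1·9 + 7·8 + 28·7 + 84·6 + 210·5 + 462·4 + 924·3 + 1716·2 + 3003·1 = 12870.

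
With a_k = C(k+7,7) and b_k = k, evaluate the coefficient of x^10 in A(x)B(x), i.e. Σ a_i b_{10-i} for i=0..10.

48620

Write out a_i and b_{10-i} for i = 0,…,10 and sum the products.
Σ = 1·10 + 8·9 + 36·8 + 120·7 + 330·6 + 792·5 + 1716·4 + 3432·3 + 6435·2 + 11440·1 + 19448·0 = 48620.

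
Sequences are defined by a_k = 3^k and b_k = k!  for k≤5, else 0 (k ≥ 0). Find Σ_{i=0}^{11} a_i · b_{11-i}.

454896

The convolution is the x^11 coefficient of A(x)B(x).
Σ = 1·0 + 3·0 + 9·0 + 27·0 + 81·0 + 243·0 + 729·120 + 2187·24 + 6561·6 + 19683·2 + 59049·1 + 177147·1 = 454896.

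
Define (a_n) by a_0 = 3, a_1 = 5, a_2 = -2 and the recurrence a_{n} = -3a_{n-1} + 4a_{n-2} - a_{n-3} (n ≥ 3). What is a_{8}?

-22489

The ordinary generating function has denominator 1 + 3y - 4y^2 + y^3.
Iterating the recurrence: a_0,…,a_{8} = 3, 5, -2, 23, -82, 340, -1371, 5555, -22489.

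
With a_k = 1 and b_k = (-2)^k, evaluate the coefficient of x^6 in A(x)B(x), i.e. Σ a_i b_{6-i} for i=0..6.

This is [x^6] in the product of the two ordinary generating functions.
Σ = 1·64 + 1·(-32) + 1·16 + 1·(-8) + 1·4 + 1·(-2) + 1·1 = 43.

43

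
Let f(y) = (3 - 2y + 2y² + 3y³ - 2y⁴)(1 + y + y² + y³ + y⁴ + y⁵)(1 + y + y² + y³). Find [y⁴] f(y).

(3 - 2y + 2y² + 3y³ - 2y⁴) has coefficients 3,-2,2,3,-2 for degrees 0…4.
(1 + y + y² + y³ + y⁴ + y⁵) has coefficients 1,1,1,1,1 for degrees 0…4.
Finally multiplying by (1 + y + y² + y³), the product of all factors after the first has coefficients 1,2,3,4,4 for degrees 0…4.
[y⁴] = 3·4 − 2·4 + 2·3 + 3·2 − 2·1 = 14.

14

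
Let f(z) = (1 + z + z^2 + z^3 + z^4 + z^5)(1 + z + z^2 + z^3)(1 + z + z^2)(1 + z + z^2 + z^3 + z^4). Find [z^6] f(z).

(1 + z + z^2 + z^3 + z^4 + z^5) has coefficients 1,1,1,1,1,1 for degrees 0…5.
(1 + z + z^2 + z^3) has coefficients 1,1,1,1,0,0,0 for degrees 0…6.
Multiplying by (1 + z + z^2) gives running coefficients 1,2,3,3,2,1,0 for degrees 0…6.
Finally multiplying by (1 + z + z^2 + z^3 + z^4), the product of all factors after the first has coefficients 1,3,6,9,11,11,9 for degrees 0…6.
[z^6] = 1·9 + 1·11 + 1·11 + 1·9 + 1·6 + 1·3 = 49.

49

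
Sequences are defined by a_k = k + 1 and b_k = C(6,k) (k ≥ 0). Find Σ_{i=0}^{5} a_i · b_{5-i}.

192

Write out a_i and b_{5-i} for i = 0,…,5 and sum the products.
Σ = 1·6 + 2·15 + 3·20 + 4·15 + 5·6 + 6·1 = 192.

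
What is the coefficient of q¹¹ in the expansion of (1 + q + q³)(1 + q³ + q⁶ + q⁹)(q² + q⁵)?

4

(1 + q + q³) has coefficients 1,1,0,1 for degrees 0…3.
(1 + q³ + q⁶ + q⁹) has coefficients 1,0,0,1,0,0,1,0,0,1,0,0 for degrees 0…11.
Finally multiplying by (q² + q⁵), the product of all factors after the first has coefficients 0,0,1,0,0,2,0,0,2,0,0,2 for degrees 0…11.
[q¹¹] = 1·2 + 1·0 + 1·2 = 4.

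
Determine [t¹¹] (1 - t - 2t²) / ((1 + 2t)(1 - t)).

-1366

The denominator gives the recurrence a_n = −a_(n−1) + 2a_(n−2) for n ≥ 3; the numerator fixes a_0 = 1, a_1 = -2, a_2 = 2.
Iterating: 1, -2, 2, -6, 10, -22, 42, -86, 170, -342, 682, -1366, so a_11 = -1366.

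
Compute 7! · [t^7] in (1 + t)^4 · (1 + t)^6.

The EGF product rule gives c_7 = Σ_{k_1+k_2=7} C(7; k_1,k_2) · ∏ g_i(k_i), where (1+t)^4 gives the falling factorial (4)_k; (1+t)^6 gives the falling factorial (6)_k.
g_1(k) for k = 0…7: 1, 4, 12, 24, 24, 0, 0, 0.
g_2(k) for k = 0…7: 1, 6, 30, 120, 360, 720, 720, 0.
c_7 = Σ_k C(7,k)·g_1(k)·g_2(7−k) = 7·4·720 + 21·12·720 + 35·24·360 + 35·24·120 = 20160 + 181440 + 302400 + 100800 = 604800.

604800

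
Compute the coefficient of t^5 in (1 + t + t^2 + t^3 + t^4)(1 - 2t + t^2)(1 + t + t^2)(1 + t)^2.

(1 + t + t^2 + t^3 + t^4) has coefficients 1,1,1,1,1 for degrees 0…4.
(1 - 2t + t^2) has coefficients 1,-2,1,0,0,0 for degrees 0…5.
Multiplying by (1 + t + t^2) gives running coefficients 1,-1,0,-1,1,0 for degrees 0…5.
Finally multiplying by (1 + t)^2, the product of all factors after the first has coefficients 1,1,-1,-2,-1,1 for degrees 0…5.
[t^5] = 1·1 + 1·(-1) + 1·(-2) + 1·(-1) + 1·1 = -2.

-2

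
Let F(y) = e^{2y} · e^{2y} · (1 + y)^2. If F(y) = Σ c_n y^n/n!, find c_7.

The EGF product rule gives c_7 = Σ_{k_1+k_2+k_3=7} C(7; k_1,k_2,k_3) · ∏ g_i(k_i), where e^{2y} gives (2)^k; e^{2y} gives (2)^k; (1+y)^2 gives the falling factorial (2)_k.
g_1(k) for k = 0…7: 1, 2, 4, 8, 16, 32, 64, 128.
g_2(k) for k = 0…7: 1, 2, 4, 8, 16, 32, 64, 128.
g_3(k) for k = 0…7: 1, 2, 2, 0, 0, 0, 0, 0.
First combine the last two factors: h(k) = Σ_j C(k,j)·g_2(j)·g_3(k−j) for k = 0…7: 1, 4, 14, 44, 128, 352, 928, 2368.
c_7 = Σ_k C(7,k)·g_1(k)·h(7−k) = 1·1·2368 + 7·2·928 + 21·4·352 + 35·8·128 + 35·16·44 + 21·32·14 + 7·64·4 + 1·128·1 = 2368 + 12992 + 29568 + 35840 + 24640 + 9408 + 1792 + 128 = 116736.

116736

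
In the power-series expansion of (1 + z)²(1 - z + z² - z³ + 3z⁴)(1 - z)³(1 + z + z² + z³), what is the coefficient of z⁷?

(1 + z)² has coefficients 1,2,1 for degrees 0…2.
(1 - z + z² - z³ + 3z⁴) has coefficients 1,-1,1,-1,3,0,0,0 for degrees 0…7.
Multiplying by (1 - z)³ gives running coefficients 1,-4,7,-8,10,-13,10,-3 for degrees 0…7.
Finally multiplying by (1 + z + z² + z³), the product of all factors after the first has coefficients 1,-3,4,-4,5,-4,-1,4 for degrees 0…7.
[z⁷] = 1·4 + 2·(-1) + 1·(-4) = -2.

-2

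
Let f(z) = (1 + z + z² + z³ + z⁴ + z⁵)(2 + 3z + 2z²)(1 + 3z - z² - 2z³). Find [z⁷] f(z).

-4

(1 + z + z² + z³ + z⁴ + z⁵) has coefficients 1,1,1,1,1,1 for degrees 0…5.
(2 + 3z + 2z²) has coefficients 2,3,2,0,0,0,0,0 for degrees 0…7.
Finally multiplying by (1 + 3z - z² - 2z³), the product of all factors after the first has coefficients 2,9,9,-1,-8,-4,0,0 for degrees 0…7.
[z⁷] = 1·0 + 1·0 + 1·(-4) + 1·(-8) + 1·(-1) + 1·9 = -4.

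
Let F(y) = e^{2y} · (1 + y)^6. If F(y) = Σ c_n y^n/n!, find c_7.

261536

The EGF product rule gives c_7 = Σ_{k_1+k_2=7} C(7; k_1,k_2) · ∏ g_i(k_i), where e^{2y} gives (2)^k; (1+y)^6 gives the falling factorial (6)_k.
g_1(k) for k = 0…7: 1, 2, 4, 8, 16, 32, 64, 128.
g_2(k) for k = 0…7: 1, 6, 30, 120, 360, 720, 720, 0.
c_7 = Σ_k C(7,k)·g_1(k)·g_2(7−k) = 7·2·720 + 21·4·720 + 35·8·360 + 35·16·120 + 21·32·30 + 7·64·6 + 1·128·1 = 10080 + 60480 + 100800 + 67200 + 20160 + 2688 + 128 = 261536.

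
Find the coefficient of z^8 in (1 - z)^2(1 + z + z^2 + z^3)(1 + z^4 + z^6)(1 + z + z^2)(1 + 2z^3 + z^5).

-2

(1 - z)^2 has coefficients 1,-2,1 for degrees 0…2.
(1 + z + z^2 + z^3) has coefficients 1,1,1,1,0,0,0,0,0 for degrees 0…8.
Multiplying by (1 + z^4 + z^6) gives running coefficients 1,1,1,1,1,1,2,2,1 for degrees 0…8.
Multiplying by (1 + z + z^2) gives running coefficients 1,2,3,3,3,3,4,5,5 for degrees 0…8.
Finally multiplying by (1 + 2z^3 + z^5), the product of all factors after the first has coefficients 1,2,3,5,7,10,12,14,14 for degrees 0…8.
[z^8] = 1·14 − 2·14 + 1·12 = -2.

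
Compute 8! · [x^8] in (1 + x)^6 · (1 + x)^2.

40320

The EGF product rule gives c_8 = Σ_{k_1+k_2=8} C(8; k_1,k_2) · ∏ g_i(k_i), where (1+x)^6 gives the falling factorial (6)_k; (1+x)^2 gives the falling factorial (2)_k.
g_1(k) for k = 0…8: 1, 6, 30, 120, 360, 720, 720, 0, 0.
g_2(k) for k = 0…8: 1, 2, 2, 0, 0, 0, 0, 0, 0.
c_8 = Σ_k C(8,k)·g_1(k)·g_2(8−k) = 28·720·2 = 40320.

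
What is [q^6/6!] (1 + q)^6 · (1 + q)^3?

The EGF product rule gives c_6 = Σ_{k_1+k_2=6} C(6; k_1,k_2) · ∏ g_i(k_i), where (1+q)^6 gives the falling factorial (6)_k; (1+q)^3 gives the falling factorial (3)_k.
g_1(k) for k = 0…6: 1, 6, 30, 120, 360, 720, 720.
g_2(k) for k = 0…6: 1, 3, 6, 6, 0, 0, 0.
c_6 = Σ_k C(6,k)·g_1(k)·g_2(6−k) = 20·120·6 + 15·360·6 + 6·720·3 + 1·720·1 = 14400 + 32400 + 12960 + 720 = 60480.

60480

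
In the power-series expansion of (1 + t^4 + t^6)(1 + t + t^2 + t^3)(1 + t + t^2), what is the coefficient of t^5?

(1 + t^4 + t^6) has coefficients 1,0,0,0,1,0 for degrees 0…5.
(1 + t + t^2 + t^3) has coefficients 1,1,1,1,0,0 for degrees 0…5.
Finally multiplying by (1 + t + t^2), the product of all factors after the first has coefficients 1,2,3,3,2,1 for degrees 0…5.
[t^5] = 1·1 + 1·2 = 3.

3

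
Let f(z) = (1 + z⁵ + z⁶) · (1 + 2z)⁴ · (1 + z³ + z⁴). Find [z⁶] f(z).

65

(1 + z⁵ + z⁶) has coefficients 1,0,0,0,0,1,1 for degrees 0…6.
(1 + 2z)⁴ has coefficients 1,8,24,32,16,0,0 for degrees 0…6.
Finally multiplying by (1 + z³ + z⁴), the product of all factors after the first has coefficients 1,8,24,33,25,32,56 for degrees 0…6.
[z⁶] = 1·56 + 1·8 + 1·1 = 65.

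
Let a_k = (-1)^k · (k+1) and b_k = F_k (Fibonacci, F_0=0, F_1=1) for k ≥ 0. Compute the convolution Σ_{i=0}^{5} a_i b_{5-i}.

The convolution is the x^5 coefficient of A(x)B(x).
Σ = 1·5 − 2·3 + 3·2 − 4·1 + 5·1 − 6·0 = 6.

6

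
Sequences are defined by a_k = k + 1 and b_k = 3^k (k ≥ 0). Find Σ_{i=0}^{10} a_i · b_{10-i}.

132854

Write out a_i and b_{10-i} for i = 0,…,10 and sum the products.
Σ = 1·59049 + 2·19683 + 3·6561 + 4·2187 + 5·729 + 6·243 + 7·81 + 8·27 + 9·9 + 10·3 + 11·1 = 132854.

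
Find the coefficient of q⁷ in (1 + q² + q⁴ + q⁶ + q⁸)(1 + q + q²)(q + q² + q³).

(1 + q² + q⁴ + q⁶ + q⁸) has coefficients 1,0,1,0,1,0,1,0 for degrees 0…7.
(1 + q + q²) has coefficients 1,1,1,0,0,0,0,0 for degrees 0…7.
Finally multiplying by (q + q² + q³), the product of all factors after the first has coefficients 0,1,2,3,2,1,0,0 for degrees 0…7.
[q⁷] = 1·0 + 1·1 + 1·3 + 1·1 = 5.

5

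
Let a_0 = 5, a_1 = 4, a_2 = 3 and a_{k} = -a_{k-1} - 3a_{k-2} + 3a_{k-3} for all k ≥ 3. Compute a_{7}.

The ordinary generating function has denominator 1 + x + 3x^2 - 3x^3.
Iterating the recurrence: a_0,…,a_{7} = 5, 4, 3, 0, 3, 6, -15, 6.

6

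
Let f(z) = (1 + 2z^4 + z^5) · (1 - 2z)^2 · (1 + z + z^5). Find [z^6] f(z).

-7

(1 + 2z^4 + z^5) has coefficients 1,0,0,0,2,1 for degrees 0…5.
(1 - 2z)^2 has coefficients 1,-4,4,0,0,0,0 for degrees 0…6.
Finally multiplying by (1 + z + z^5), the product of all factors after the first has coefficients 1,-3,0,4,0,1,-4 for degrees 0…6.
[z^6] = 1·(-4) + 2·0 + 1·(-3) = -7.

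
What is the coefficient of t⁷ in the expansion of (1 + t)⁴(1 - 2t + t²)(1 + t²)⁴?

-8

(1 + t)⁴ has coefficients 1,4,6,4,1 for degrees 0…4.
(1 - 2t + t²) has coefficients 1,-2,1,0,0,0,0,0 for degrees 0…7.
Finally multiplying by (1 + t²)⁴, the product of all factors after the first has coefficients 1,-2,5,-8,10,-12,10,-8 for degrees 0…7.
[t⁷] = 1·(-8) + 4·10 + 6·(-12) + 4·10 + 1·(-8) = -8.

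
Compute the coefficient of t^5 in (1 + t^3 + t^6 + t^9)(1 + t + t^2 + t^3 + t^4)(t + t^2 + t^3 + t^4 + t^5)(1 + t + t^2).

15

(1 + t^3 + t^6 + t^9) has coefficients 1,0,0,1,0,0 for degrees 0…5.
(1 + t + t^2 + t^3 + t^4) has coefficients 1,1,1,1,1,0 for degrees 0…5.
Multiplying by (t + t^2 + t^3 + t^4 + t^5) gives running coefficients 0,1,2,3,4,5 for degrees 0…5.
Finally multiplying by (1 + t + t^2), the product of all factors after the first has coefficients 0,1,3,6,9,12 for degrees 0…5.
[t^5] = 1·12 + 1·3 = 15.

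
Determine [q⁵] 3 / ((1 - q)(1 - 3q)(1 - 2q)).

2898

The denominator gives the recurrence a_n = 6a_(n−1) − 11a_(n−2) + 6a_(n−3) for n ≥ 3; the numerator fixes a_0 = 3, a_1 = 18, a_2 = 75.
Iterating: 3, 18, 75, 270, 903, 2898, so a_5 = 2898.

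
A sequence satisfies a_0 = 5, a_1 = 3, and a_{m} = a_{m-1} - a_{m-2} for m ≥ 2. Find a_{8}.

-2

The ordinary generating function has denominator 1 - x + x^2.
Iterating the recurrence: a_0,…,a_{8} = 5, 3, -2, -5, -3, 2, 5, 3, -2.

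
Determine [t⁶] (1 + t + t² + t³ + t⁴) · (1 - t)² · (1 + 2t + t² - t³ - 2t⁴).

(1 + t + t² + t³ + t⁴) has coefficients 1,1,1,1,1 for degrees 0…4.
(1 - t)² has coefficients 1,-2,1,0,0,0,0 for degrees 0…6.
Finally multiplying by (1 + 2t + t² - t³ - 2t⁴), the product of all factors after the first has coefficients 1,0,-2,-1,1,3,-2 for degrees 0…6.
[t⁶] = 1·(-2) + 1·3 + 1·1 + 1·(-1) + 1·(-2) = -1.

-1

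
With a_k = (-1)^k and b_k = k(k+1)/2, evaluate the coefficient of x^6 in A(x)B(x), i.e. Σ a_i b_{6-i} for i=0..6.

This is [x^6] in the product of the two ordinary generating functions.
Σ = 1·21 − 1·15 + 1·10 − 1·6 + 1·3 − 1·1 + 1·0 = 12.

12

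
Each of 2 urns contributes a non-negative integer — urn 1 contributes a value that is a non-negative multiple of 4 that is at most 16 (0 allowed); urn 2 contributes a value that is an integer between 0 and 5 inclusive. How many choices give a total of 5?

The generating function for the choices is (1 + q⁴ + q⁸ + q¹² + q¹⁶)·(1 + q + q² + q³ + q⁴ + q⁵); the count is [q⁵].
(1 + q⁴ + q⁸ + q¹² + q¹⁶) has coefficients 1,0,0,0,1,0 for degrees 0…5.
(1 + q + q² + q³ + q⁴ + q⁵) has coefficients 1,1,1,1,1,1 for degrees 0…5.
[q⁵] = 1·1 + 1·1 = 2.

2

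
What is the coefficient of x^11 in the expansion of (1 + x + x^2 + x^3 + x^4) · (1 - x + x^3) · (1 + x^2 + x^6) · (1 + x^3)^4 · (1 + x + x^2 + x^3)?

(1 + x + x^2 + x^3 + x^4) has coefficients 1,1,1,1,1 for degrees 0…4.
(1 - x + x^3) has coefficients 1,-1,0,1,0,0,0,0,0,0,0,0 for degrees 0…11.
Multiplying by (1 + x^2 + x^6) gives running coefficients 1,-1,1,0,0,1,1,-1,0,1,0,0 for degrees 0…11.
Multiplying by (1 + x^3)^4 gives running coefficients 1,-1,1,4,-4,5,7,-7,10,9,-8,10 for degrees 0…11.
Finally multiplying by (1 + x + x^2 + x^3), the product of all factors after the first has coefficients 1,0,1,5,0,6,12,1,15,19,4,21 for degrees 0…11.
[x^11] = 1·21 + 1·4 + 1·19 + 1·15 + 1·1 = 60.

60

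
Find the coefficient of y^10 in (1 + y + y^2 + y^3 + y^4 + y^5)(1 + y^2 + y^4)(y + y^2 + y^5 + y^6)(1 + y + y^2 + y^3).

32

(1 + y + y^2 + y^3 + y^4 + y^5) has coefficients 1,1,1,1,1,1 for degrees 0…5.
(1 + y^2 + y^4) has coefficients 1,0,1,0,1,0,0,0,0,0,0 for degrees 0…10.
Multiplying by (y + y^2 + y^5 + y^6) gives running coefficients 0,1,1,1,1,2,2,1,1,1,1 for degrees 0…10.
Finally multiplying by (1 + y + y^2 + y^3), the product of all factors after the first has coefficients 0,1,2,3,4,5,6,6,6,5,4 for degrees 0…10.
[y^10] = 1·4 + 1·5 + 1·6 + 1·6 + 1·6 + 1·5 = 32.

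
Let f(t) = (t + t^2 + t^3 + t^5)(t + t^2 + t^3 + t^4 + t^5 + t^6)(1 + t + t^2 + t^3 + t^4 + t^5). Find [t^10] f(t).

(t + t^2 + t^3 + t^5) has coefficients 0,1,1,1,0,1 for degrees 0…5.
(t + t^2 + t^3 + t^4 + t^5 + t^6) has coefficients 0,1,1,1,1,1,1,0,0,0,0 for degrees 0…10.
Finally multiplying by (1 + t + t^2 + t^3 + t^4 + t^5), the product of all factors after the first has coefficients 0,1,2,3,4,5,6,5,4,3,2 for degrees 0…10.
[t^10] = 1·3 + 1·4 + 1·5 + 1·5 = 17.

17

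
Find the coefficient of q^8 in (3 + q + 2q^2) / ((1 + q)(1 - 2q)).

684

The denominator gives the recurrence a_n = a_(n−1) + 2a_(n−2) for n ≥ 3; the numerator fixes a_0 = 3, a_1 = 4, a_2 = 12.
Iterating: 3, 4, 12, 20, 44, 84, 172, 340, 684, so a_8 = 684.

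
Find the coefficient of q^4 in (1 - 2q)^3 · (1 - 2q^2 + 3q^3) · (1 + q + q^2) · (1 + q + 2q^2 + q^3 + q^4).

-8

(1 - 2q)^3 has coefficients 1,-6,12,-8 for degrees 0…3.
(1 - 2q^2 + 3q^3) has coefficients 1,0,-2,3,0 for degrees 0…4.
Multiplying by (1 + q + q^2) gives running coefficients 1,1,-1,1,1 for degrees 0…4.
Finally multiplying by (1 + q + 2q^2 + q^3 + q^4), the product of all factors after the first has coefficients 1,2,2,3,2 for degrees 0…4.
[q^4] = 1·2 − 6·3 + 12·2 − 8·2 = -8.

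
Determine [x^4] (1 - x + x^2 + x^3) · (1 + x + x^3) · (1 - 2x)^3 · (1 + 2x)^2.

(1 - x + x^2 + x^3) has coefficients 1,-1,1,1 for degrees 0…3.
(1 + x + x^3) has coefficients 1,1,0,1,0 for degrees 0…4.
Multiplying by (1 - 2x)^3 gives running coefficients 1,-5,6,5,-14 for degrees 0…4.
Finally multiplying by (1 + 2x)^2, the product of all factors after the first has coefficients 1,-1,-10,9,30 for degrees 0…4.
[x^4] = 1·30 − 1·9 + 1·(-10) + 1·(-1) = 10.

10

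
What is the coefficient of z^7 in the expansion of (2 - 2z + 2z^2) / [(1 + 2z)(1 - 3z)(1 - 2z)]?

5842

Partial fractions give a closed form: a_n = (7/10)·(-2)^n + (14/5)·3^n + (-3/2)·2^n.
At n = 7: a_7 = 5842.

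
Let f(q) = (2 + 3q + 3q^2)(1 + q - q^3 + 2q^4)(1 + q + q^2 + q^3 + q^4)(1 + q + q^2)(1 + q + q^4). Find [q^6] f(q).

(2 + 3q + 3q^2) has coefficients 2,3,3 for degrees 0…2.
(1 + q - q^3 + 2q^4) has coefficients 1,1,0,-1,2,0,0 for degrees 0…6.
Multiplying by (1 + q + q^2 + q^3 + q^4) gives running coefficients 1,2,2,1,3,2,1 for degrees 0…6.
Multiplying by (1 + q + q^2) gives running coefficients 1,3,5,5,6,6,6 for degrees 0…6.
Finally multiplying by (1 + q + q^4), the product of all factors after the first has coefficients 1,4,8,10,12,15,17 for degrees 0…6.
[q^6] = 2·17 + 3·15 + 3·12 = 115.

115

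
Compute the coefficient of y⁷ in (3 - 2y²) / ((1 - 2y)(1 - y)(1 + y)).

Partial fractions give a closed form: a_n = (10/3)·2^n + (-1/2)·1^n + (1/6)·(-1)^n.
At n = 7: a_7 = 426.

426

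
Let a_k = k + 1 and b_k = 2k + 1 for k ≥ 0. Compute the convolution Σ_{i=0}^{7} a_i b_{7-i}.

Write out a_i and b_{7-i} for i = 0,…,7 and sum the products.
Σ = 1·15 + 2·13 + 3·11 + 4·9 + 5·7 + 6·5 + 7·3 + 8·1 = 204.

204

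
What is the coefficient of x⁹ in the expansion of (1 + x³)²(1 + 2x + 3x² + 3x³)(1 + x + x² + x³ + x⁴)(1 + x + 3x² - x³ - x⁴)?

70

(1 + x³)² has coefficients 1,0,0,2,0,0,1 for degrees 0…6.
(1 + 2x + 3x² + 3x³) has coefficients 1,2,3,3,0,0,0,0,0,0 for degrees 0…9.
Multiplying by (1 + x + x² + x³ + x⁴) gives running coefficients 1,3,6,9,9,8,6,3,0,0 for degrees 0…9.
Finally multiplying by (1 + x + 3x² - x³ - x⁴), the product of all factors after the first has coefficients 1,4,12,23,32,35,26,15,4,-5 for degrees 0…9.
[x⁹] = 1·(-5) + 2·26 + 1·23 = 70.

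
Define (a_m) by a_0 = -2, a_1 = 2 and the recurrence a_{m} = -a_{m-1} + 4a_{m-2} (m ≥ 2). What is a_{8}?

-2330

The ordinary generating function has denominator 1 + z - 4z^2.
Iterating the recurrence: a_0,…,a_{8} = -2, 2, -10, 18, -58, 130, -362, 882, -2330.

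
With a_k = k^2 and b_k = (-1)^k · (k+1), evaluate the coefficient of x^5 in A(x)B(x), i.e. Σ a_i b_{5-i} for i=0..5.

9

Write out a_i and b_{5-i} for i = 0,…,5 and sum the products.
Σ = 0·(-6) + 1·5 + 4·(-4) + 9·3 + 16·(-2) + 25·1 = 9.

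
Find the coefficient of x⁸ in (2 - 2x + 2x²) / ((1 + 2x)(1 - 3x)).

The denominator gives the recurrence a_n = a_(n−1) + 6a_(n−2) for n ≥ 3; the numerator fixes a_0 = 2, a_1 = 0, a_2 = 14.
Iterating: 2, 0, 14, 14, 98, 182, 770, 1862, 6482, so a_8 = 6482.

6482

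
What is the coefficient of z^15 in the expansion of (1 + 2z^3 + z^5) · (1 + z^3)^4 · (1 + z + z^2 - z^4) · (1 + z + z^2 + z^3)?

23

(1 + 2z^3 + z^5) has coefficients 1,0,0,2,0,1 for degrees 0…5.
(1 + z^3)^4 has coefficients 1,0,0,4,0,0,6,0,0,4,0,0,1,0,0,0 for degrees 0…15.
Multiplying by (1 + z + z^2 - z^4) gives running coefficients 1,1,1,4,3,4,6,2,6,4,-2,4,1,-3,1,0 for degrees 0…15.
Finally multiplying by (1 + z + z^2 + z^3), the product of all factors after the first has coefficients 1,2,3,7,9,12,17,15,18,18,10,12,7,0,3,-1 for degrees 0…15.
[z^15] = 1·(-1) + 2·7 + 1·10 = 23.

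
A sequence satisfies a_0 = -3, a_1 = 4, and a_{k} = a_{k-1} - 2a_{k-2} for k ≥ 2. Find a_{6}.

14

The ordinary generating function has denominator 1 - x + 2x^2.
Iterating the recurrence: a_0,…,a_{6} = -3, 4, 10, 2, -18, -22, 14.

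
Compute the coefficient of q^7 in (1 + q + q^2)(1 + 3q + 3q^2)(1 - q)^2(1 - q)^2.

-6

(1 + q + q^2) has coefficients 1,1,1 for degrees 0…2.
(1 + 3q + 3q^2) has coefficients 1,3,3,0,0,0,0,0 for degrees 0…7.
Multiplying by (1 - q)^2 gives running coefficients 1,1,-2,-3,3,0,0,0 for degrees 0…7.
Finally multiplying by (1 - q)^2, the product of all factors after the first has coefficients 1,-1,-3,2,7,-9,3,0 for degrees 0…7.
[q^7] = 1·0 + 1·3 + 1·(-9) = -6.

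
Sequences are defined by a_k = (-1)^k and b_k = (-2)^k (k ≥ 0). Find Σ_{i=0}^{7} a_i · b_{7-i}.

Write out a_i and b_{7-i} for i = 0,…,7 and sum the products.
Σ = 1·(-128) − 1·64 + 1·(-32) − 1·16 + 1·(-8) − 1·4 + 1·(-2) − 1·1 = -255.

-255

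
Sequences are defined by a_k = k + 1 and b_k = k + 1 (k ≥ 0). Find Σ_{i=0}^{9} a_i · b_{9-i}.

220

The convolution is the t^9 coefficient of A(t)B(t).
Σ = 1·10 + 2·9 + 3·8 + 4·7 + 5·6 + 6·5 + 7·4 + 8·3 + 9·2 + 10·1 = 220.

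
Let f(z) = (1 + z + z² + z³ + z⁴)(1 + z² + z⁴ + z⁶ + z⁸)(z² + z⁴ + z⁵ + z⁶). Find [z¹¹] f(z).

(1 + z + z² + z³ + z⁴) has coefficients 1,1,1,1,1 for degrees 0…4.
(1 + z² + z⁴ + z⁶ + z⁸) has coefficients 1,0,1,0,1,0,1,0,1,0,0,0 for degrees 0…11.
Finally multiplying by (z² + z⁴ + z⁵ + z⁶), the product of all factors after the first has coefficients 0,0,1,0,2,1,3,1,3,1,3,1 for degrees 0…11.
[z¹¹] = 1·1 + 1·3 + 1·1 + 1·3 + 1·1 = 9.

9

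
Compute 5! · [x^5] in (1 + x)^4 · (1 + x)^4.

6720

The EGF product rule gives c_5 = Σ_{k_1+k_2=5} C(5; k_1,k_2) · ∏ g_i(k_i), where (1+x)^4 gives the falling factorial (4)_k; (1+x)^4 gives the falling factorial (4)_k.
g_1(k) for k = 0…5: 1, 4, 12, 24, 24, 0.
g_2(k) for k = 0…5: 1, 4, 12, 24, 24, 0.
c_5 = Σ_k C(5,k)·g_1(k)·g_2(5−k) = 5·4·24 + 10·12·24 + 10·24·12 + 5·24·4 = 480 + 2880 + 2880 + 480 = 6720.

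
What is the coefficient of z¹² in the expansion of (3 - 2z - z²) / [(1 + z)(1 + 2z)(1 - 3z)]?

543728

Partial fractions give a closed form: a_n = (-1)·(-1)^n + (3)·(-2)^n + (1)·3^n.
At n = 12: a_12 = 543728.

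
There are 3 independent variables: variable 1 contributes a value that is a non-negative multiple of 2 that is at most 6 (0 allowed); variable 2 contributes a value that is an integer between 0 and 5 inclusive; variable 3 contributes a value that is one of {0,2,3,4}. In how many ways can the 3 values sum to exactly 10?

The generating function for the choices is (1 + q^2 + q^4 + q^6)·(1 + q + q^2 + q^3 + q^4 + q^5)·(1 + q^2 + q^3 + q^4); the count is [q^10].
(1 + q^2 + q^4 + q^6) has coefficients 1,0,1,0,1,0,1 for degrees 0…6.
(1 + q + q^2 + q^3 + q^4 + q^5) has coefficients 1,1,1,1,1,1,0,0,0,0,0 for degrees 0…10.
Finally multiplying by (1 + q^2 + q^3 + q^4), the product of all factors after the first has coefficients 1,1,2,3,4,4,3,3,2,1,0 for degrees 0…10.
[q^10] = 1·0 + 1·2 + 1·3 + 1·4 = 9.

9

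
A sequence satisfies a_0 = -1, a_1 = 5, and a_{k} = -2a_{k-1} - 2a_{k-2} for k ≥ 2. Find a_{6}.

32

The ordinary generating function has denominator 1 + 2z + 2z^2.
Iterating the recurrence: a_0,…,a_{6} = -1, 5, -8, 6, 4, -20, 32.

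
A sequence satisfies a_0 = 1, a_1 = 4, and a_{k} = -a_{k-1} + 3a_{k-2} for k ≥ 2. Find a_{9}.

1381

The ordinary generating function has denominator 1 + q - 3q^2.
Iterating the recurrence: a_0,…,a_{9} = 1, 4, -1, 13, -16, 55, -103, 268, -577, 1381.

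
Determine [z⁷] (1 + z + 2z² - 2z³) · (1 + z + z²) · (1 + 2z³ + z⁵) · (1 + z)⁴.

(1 + z + 2z² - 2z³) has coefficients 1,1,2,-2 for degrees 0…3.
(1 + z + z²) has coefficients 1,1,1,0,0,0,0,0 for degrees 0…7.
Multiplying by (1 + 2z³ + z⁵) gives running coefficients 1,1,1,2,2,3,1,1 for degrees 0…7.
Finally multiplying by (1 + z)⁴, the product of all factors after the first has coefficients 1,5,11,16,21,28,34,33 for degrees 0…7.
[z⁷] = 1·33 + 1·34 + 2·28 − 2·21 = 81.

81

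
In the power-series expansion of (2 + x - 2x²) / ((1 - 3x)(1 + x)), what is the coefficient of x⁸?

10388

The denominator gives the recurrence a_n = 2a_(n−1) + 3a_(n−2) for n ≥ 3; the numerator fixes a_0 = 2, a_1 = 5, a_2 = 14.
Iterating: 2, 5, 14, 43, 128, 385, 1154, 3463, 10388, so a_8 = 10388.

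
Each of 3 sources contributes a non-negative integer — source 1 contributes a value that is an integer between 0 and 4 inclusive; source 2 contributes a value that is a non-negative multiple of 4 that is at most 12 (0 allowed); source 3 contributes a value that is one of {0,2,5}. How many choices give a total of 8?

4

The generating function for the choices is (1 + z + z² + z³ + z⁴)·(1 + z⁴ + z⁸ + z¹²)·(1 + z² + z⁵); the count is [z⁸].
(1 + z + z² + z³ + z⁴) has coefficients 1,1,1,1,1 for degrees 0…4.
(1 + z⁴ + z⁸ + z¹²) has coefficients 1,0,0,0,1,0,0,0,1 for degrees 0…8.
Finally multiplying by (1 + z² + z⁵), the product of all factors after the first has coefficients 1,0,1,0,1,1,1,0,1 for degrees 0…8.
[z⁸] = 1·1 + 1·0 + 1·1 + 1·1 + 1·1 = 4.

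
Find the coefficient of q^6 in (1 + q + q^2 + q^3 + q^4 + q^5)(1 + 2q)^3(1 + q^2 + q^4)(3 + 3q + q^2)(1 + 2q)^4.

16342

(1 + q + q^2 + q^3 + q^4 + q^5) has coefficients 1,1,1,1,1,1 for degrees 0…5.
(1 + 2q)^3 has coefficients 1,6,12,8,0,0,0 for degrees 0…6.
Multiplying by (1 + q^2 + q^4) gives running coefficients 1,6,13,14,13,14,12 for degrees 0…6.
Multiplying by (3 + 3q + q^2) gives running coefficients 3,21,58,87,94,95,91 for degrees 0…6.
Finally multiplying by (1 + 2q)^4, the product of all factors after the first has coefficients 3,45,298,1151,2902,5127,6819 for degrees 0…6.
[q^6] = 1·6819 + 1·5127 + 1·2902 + 1·1151 + 1·298 + 1·45 = 16342.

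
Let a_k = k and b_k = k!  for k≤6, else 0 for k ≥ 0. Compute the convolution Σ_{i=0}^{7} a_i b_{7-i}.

Write out a_i and b_{7-i} for i = 0,…,7 and sum the products.
Σ = 0·0 + 1·720 + 2·120 + 3·24 + 4·6 + 5·2 + 6·1 + 7·1 = 1079.

1079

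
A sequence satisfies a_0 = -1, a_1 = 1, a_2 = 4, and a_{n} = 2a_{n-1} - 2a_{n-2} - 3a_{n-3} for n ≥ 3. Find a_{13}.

-6607

The ordinary generating function has denominator 1 - 2t + 2t^2 + 3t^3.
Iterating the recurrence: a_0,…,a_{13} = -1, 1, 4, 9, 7, -16, -73, -135, -76, 337, 1231, 2016, 559, -6607.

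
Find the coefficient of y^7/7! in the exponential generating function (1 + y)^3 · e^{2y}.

The EGF product rule gives c_7 = Σ_{k_1+k_2=7} C(7; k_1,k_2) · ∏ g_i(k_i), where (1+y)^3 gives the falling factorial (3)_k; e^{2y} gives (2)^k.
g_1(k) for k = 0…7: 1, 3, 6, 6, 0, 0, 0, 0.
g_2(k) for k = 0…7: 1, 2, 4, 8, 16, 32, 64, 128.
c_7 = Σ_k C(7,k)·g_1(k)·g_2(7−k) = 1·1·128 + 7·3·64 + 21·6·32 + 35·6·16 = 128 + 1344 + 4032 + 3360 = 8864.

8864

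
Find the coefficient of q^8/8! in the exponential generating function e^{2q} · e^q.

6561

The EGF product rule gives c_8 = Σ_{k_1+k_2=8} C(8; k_1,k_2) · ∏ g_i(k_i), where e^{2q} gives (2)^k; e^q gives (1)^k.
g_1(k) for k = 0…8: 1, 2, 4, 8, 16, 32, 64, 128, 256.
g_2(k) for k = 0…8: 1, 1, 1, 1, 1, 1, 1, 1, 1.
c_8 = Σ_k C(8,k)·g_1(k)·g_2(8−k) = 1·1·1 + 8·2·1 + 28·4·1 + 56·8·1 + 70·16·1 + 56·32·1 + 28·64·1 + 8·128·1 + 1·256·1 = 1 + 16 + 112 + 448 + 1120 + 1792 + 1792 + 1024 + 256 = 6561.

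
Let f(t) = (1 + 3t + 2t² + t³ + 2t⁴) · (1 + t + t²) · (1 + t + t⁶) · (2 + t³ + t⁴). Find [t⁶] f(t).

(1 + 3t + 2t² + t³ + 2t⁴) has coefficients 1,3,2,1,2 for degrees 0…4.
(1 + t + t²) has coefficients 1,1,1,0,0,0,0 for degrees 0…6.
Multiplying by (1 + t + t⁶) gives running coefficients 1,2,2,1,0,0,1 for degrees 0…6.
Finally multiplying by (2 + t³ + t⁴), the product of all factors after the first has coefficients 2,4,4,3,3,4,5 for degrees 0…6.
[t⁶] = 1·5 + 3·4 + 2·3 + 1·3 + 2·4 = 34.

34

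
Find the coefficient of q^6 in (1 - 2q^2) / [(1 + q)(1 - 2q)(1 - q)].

Partial fractions give a closed form: a_n = (-1/6)·(-1)^n + (2/3)·2^n + (1/2)·1^n.
At n = 6: a_6 = 43.

43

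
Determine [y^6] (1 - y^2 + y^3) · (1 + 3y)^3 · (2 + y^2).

36

(1 - y^2 + y^3) has coefficients 1,0,-1,1 for degrees 0…3.
(1 + 3y)^3 has coefficients 1,9,27,27,0,0,0 for degrees 0…6.
Finally multiplying by (2 + y^2), the product of all factors after the first has coefficients 2,18,55,63,27,27,0 for degrees 0…6.
[y^6] = 1·0 − 1·27 + 1·63 = 36.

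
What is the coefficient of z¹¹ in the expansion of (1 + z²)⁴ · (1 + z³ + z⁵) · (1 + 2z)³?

133

(1 + z²)⁴ has coefficients 1,0,4,0,6,0,4,0,1 for degrees 0…8.
(1 + z³ + z⁵) has coefficients 1,0,0,1,0,1,0,0,0,0,0,0 for degrees 0…11.
Finally multiplying by (1 + 2z)³, the product of all factors after the first has coefficients 1,6,12,9,6,13,14,12,8,0,0,0 for degrees 0…11.
[z¹¹] = 1·0 + 4·0 + 6·12 + 4·13 + 1·9 = 133.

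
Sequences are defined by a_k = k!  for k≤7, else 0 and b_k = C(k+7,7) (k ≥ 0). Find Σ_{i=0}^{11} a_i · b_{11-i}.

2634490

This is [x^11] in the product of the two ordinary generating functions.
Σ = 1·31824 + 1·19448 + 2·11440 + 6·6435 + 24·3432 + 120·1716 + 720·792 + 5040·330 + 0·120 + 0·36 + 0·8 + 0·1 = 2634490.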